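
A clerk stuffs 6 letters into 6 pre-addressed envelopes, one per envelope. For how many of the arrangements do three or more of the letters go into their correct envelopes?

Sum C(6,i)·!(6-i) for i = 3..6:
  i=3: C(6,3)·!3 = 20·2 = 40
  i=4: C(6,4)·!2 = 15·1 = 15
  i=5: C(6,5)·!1 = 6·0 = 0
  i=6: C(6,6)·!0 = 1·1 = 1
Total = 56.

56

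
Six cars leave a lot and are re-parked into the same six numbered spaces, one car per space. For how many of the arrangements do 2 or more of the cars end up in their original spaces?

191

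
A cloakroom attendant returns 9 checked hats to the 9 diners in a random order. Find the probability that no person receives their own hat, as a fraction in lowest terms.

Favorable outcomes: !9 = 133496.
Total outcomes: 9! = 362880.
Probability = 133496/362880 = 16687/45360.

16687/45360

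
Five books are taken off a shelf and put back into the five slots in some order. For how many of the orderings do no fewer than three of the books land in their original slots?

11

Sum C(5,i)·!(5-i) for i = 3..5:
  i=3: C(5,3)·!2 = 10·1 = 10
  i=4: C(5,4)·!1 = 5·0 = 0
  i=5: C(5,5)·!0 = 1·1 = 1
Total = 11.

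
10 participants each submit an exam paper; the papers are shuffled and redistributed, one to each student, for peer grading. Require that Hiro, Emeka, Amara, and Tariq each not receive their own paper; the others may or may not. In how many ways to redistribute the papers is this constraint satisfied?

2399760

Inclusion-exclusion on the 4 forbidden self-matches:
Σ_{j=0}^{4} (-1)^j C(4,j)(10-j)!
= C(4,0)·10! - C(4,1)·9! + C(4,2)·8! - C(4,3)·7! + C(4,4)·6!
= 3628800 - 1451520 + 241920 - 20160 + 720
= 2399760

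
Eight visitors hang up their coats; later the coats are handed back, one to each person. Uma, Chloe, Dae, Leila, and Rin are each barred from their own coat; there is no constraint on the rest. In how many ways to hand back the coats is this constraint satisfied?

21234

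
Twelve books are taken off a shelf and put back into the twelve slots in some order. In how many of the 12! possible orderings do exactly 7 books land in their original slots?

34848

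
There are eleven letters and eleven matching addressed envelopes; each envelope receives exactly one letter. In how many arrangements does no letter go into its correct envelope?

14684570

The subfactorial !11 = [11!/e] (nearest integer).
11! = 39916800, and 39916800/e ≈ 14684570.08, so !11 = 14684570.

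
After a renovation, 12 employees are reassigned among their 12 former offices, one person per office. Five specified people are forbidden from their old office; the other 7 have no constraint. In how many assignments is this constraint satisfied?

Let A_j be the event that the j-th constrained one is fixed. By inclusion-exclusion over the 5 events:
Σ_{j=0}^{5} (-1)^j C(5,j)(12-j)!
= C(5,0)·12! - C(5,1)·11! + C(5,2)·10! - C(5,3)·9! + C(5,4)·8! - C(5,5)·7!
= 479001600 - 199584000 + 36288000 - 3628800 + 201600 - 5040
= 312273360

312273360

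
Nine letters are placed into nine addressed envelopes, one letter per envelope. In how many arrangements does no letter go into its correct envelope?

133496

The subfactorial !9 = [9!/e] (nearest integer).
9! = 362880, and 362880/e ≈ 133496.09, so !9 = 133496.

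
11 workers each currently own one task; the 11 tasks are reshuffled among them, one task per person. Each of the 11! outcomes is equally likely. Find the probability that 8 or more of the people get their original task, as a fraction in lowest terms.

Favorable outcomes: Σ_{i≥8} C(11,i)·!(11-i) = 165·2 + 55·1 + 11·0 + 1·1 = 386.
Total outcomes: 11! = 39916800.
Probability = 386/39916800 = 193/19958400.

193/19958400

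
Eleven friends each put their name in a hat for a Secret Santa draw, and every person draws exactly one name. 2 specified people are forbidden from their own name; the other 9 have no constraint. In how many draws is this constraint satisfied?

33022080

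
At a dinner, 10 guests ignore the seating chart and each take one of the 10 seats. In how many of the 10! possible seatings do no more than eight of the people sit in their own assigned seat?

Sum C(10,i)·!(10-i) for i = 0..8:
  i=0: C(10,0)·!10 = 1·1334961 = 1334961
  i=1: C(10,1)·!9 = 10·133496 = 1334960
  i=2: C(10,2)·!8 = 45·14833 = 667485
  i=3: C(10,3)·!7 = 120·1854 = 222480
  i=4: C(10,4)·!6 = 210·265 = 55650
  i=5: C(10,5)·!5 = 252·44 = 11088
  i=6: C(10,6)·!4 = 210·9 = 1890
  i=7: C(10,7)·!3 = 120·2 = 240
  i=8: C(10,8)·!2 = 45·1 = 45
Total = 3628799.

3628799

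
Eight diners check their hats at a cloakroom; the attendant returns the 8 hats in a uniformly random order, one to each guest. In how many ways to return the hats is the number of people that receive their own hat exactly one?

14832

Pick the single fixed position: C(8,1) = 8 ways.
The remaining 7 must be deranged: !7 = 1854.
Total: 8 × 1854 = 14832.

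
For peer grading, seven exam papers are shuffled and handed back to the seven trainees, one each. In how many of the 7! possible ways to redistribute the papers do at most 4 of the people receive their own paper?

5018

# with exactly i fixed is C(7,i)·!(7-i); sum over i=0..4:
  i=0: C(7,0)·!7 = 1·1854 = 1854
  i=1: C(7,1)·!6 = 7·265 = 1855
  i=2: C(7,2)·!5 = 21·44 = 924
  i=3: C(7,3)·!4 = 35·9 = 315
  i=4: C(7,4)·!3 = 35·2 = 70
Total = 5018.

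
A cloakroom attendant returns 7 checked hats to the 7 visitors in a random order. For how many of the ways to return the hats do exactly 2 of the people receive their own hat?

924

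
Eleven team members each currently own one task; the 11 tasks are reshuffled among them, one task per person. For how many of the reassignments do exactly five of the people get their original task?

Pick the 5 fixed positions: C(11,5) = 462 ways.
The other 6 form a derangement: !6 = 265.
Total: 462 × 265 = 122430.

122430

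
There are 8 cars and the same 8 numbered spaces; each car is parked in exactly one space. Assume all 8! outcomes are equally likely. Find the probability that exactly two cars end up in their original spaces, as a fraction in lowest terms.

Favorable outcomes: C(8,2)·!6 = 28·265 = 7420.
Total outcomes: 8! = 40320.
Probability = 7420/40320 = 53/288.

53/288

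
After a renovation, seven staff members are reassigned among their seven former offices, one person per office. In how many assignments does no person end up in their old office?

1854

Use !n = (n-1)(!(n-1) + !(n-2)).
!7 = 6·(265 + 44) = 6·309 = 1854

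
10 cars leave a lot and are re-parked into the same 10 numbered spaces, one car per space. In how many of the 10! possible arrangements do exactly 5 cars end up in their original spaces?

Pick the 5 fixed positions: C(10,5) = 252 ways.
The remaining 5 must be deranged: !5 = 44.
Total: 252 × 44 = 11088.

11088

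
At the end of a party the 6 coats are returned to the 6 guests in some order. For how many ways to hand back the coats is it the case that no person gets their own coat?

Use !n = (n-1)(!(n-1) + !(n-2)).
!6 = 5·(44 + 9) = 5·53 = 265

265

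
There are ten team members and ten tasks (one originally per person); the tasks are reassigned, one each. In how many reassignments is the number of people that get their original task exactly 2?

Pick the 2 fixed positions: C(10,2) = 45 ways.
The other 8 form a derangement: !8 = 14833.
Total: 45 × 14833 = 667485.

667485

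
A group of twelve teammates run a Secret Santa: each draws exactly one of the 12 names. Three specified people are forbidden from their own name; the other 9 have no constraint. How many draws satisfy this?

369774720

Inclusion-exclusion on the 3 forbidden self-matches:
Σ_{j=0}^{3} (-1)^j C(3,j)(12-j)!
= C(3,0)·12! - C(3,1)·11! + C(3,2)·10! - C(3,3)·9!
= 479001600 - 119750400 + 10886400 - 362880
= 369774720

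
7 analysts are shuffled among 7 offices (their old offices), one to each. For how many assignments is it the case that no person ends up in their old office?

The number of derangements of 7 is !7 = Σ_{k=0}^{7} (-1)^k·7!/k!
= 7! - 7!/1! + 7!/2! - 7!/3! + 7!/4! - 7!/5! + 7!/6! - 7!/7!
= 5040 - 5040 + 2520 - 840 + 210 - 42 + 7 - 1
= 1854

1854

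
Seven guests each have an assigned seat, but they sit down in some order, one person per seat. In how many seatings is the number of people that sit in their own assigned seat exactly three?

Choose which 3 of the 7 are fixed: C(7,3) = 35.
The other 4 form a derangement: !4 = 9.
Total: 35 × 9 = 315.

315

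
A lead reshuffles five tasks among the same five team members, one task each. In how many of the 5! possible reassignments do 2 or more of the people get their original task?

# with exactly i fixed is C(5,i)·!(5-i); sum over i=2..5:
  i=2: C(5,2)·!3 = 10·2 = 20
  i=3: C(5,3)·!2 = 10·1 = 10
  i=4: C(5,4)·!1 = 5·0 = 0
  i=5: C(5,5)·!0 = 1·1 = 1
Total = 31.

31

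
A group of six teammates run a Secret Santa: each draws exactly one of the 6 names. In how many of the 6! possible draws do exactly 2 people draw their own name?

135

Choose which 2 of the 6 are fixed: C(6,2) = 15.
The remaining 4 must be deranged: !4 = 9.
Total: 15 × 9 = 135.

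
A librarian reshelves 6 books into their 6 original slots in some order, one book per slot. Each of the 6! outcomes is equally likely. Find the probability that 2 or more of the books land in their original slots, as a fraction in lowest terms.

191/720

Favorable outcomes: Σ_{i≥2} C(6,i)·!(6-i) = 15·9 + 20·2 + 15·1 + 6·0 + 1·1 = 191.
Total outcomes: 6! = 720.
Probability = 191/720 = 191/720.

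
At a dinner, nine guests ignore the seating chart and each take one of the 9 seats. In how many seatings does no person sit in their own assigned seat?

133496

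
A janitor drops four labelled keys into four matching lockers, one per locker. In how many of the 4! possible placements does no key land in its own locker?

The subfactorial !4 = [4!/e] (nearest integer).
4! = 24, and 24/e ≈ 8.83, so !4 = 9.

9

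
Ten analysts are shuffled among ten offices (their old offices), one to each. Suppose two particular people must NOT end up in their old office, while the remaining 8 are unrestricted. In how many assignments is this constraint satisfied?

Inclusion-exclusion on the 2 forbidden self-matches:
Σ_{j=0}^{2} (-1)^j C(2,j)(10-j)!
= C(2,0)·10! - C(2,1)·9! + C(2,2)·8!
= 3628800 - 725760 + 40320
= 2943360

2943360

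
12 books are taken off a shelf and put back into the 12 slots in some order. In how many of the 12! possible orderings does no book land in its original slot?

The subfactorial !12 = [12!/e] (nearest integer).
12! = 479001600, and 479001600/e ≈ 176214840.93, so !12 = 176214841.

176214841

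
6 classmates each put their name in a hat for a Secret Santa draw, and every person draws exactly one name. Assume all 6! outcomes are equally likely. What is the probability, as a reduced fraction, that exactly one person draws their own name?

11/30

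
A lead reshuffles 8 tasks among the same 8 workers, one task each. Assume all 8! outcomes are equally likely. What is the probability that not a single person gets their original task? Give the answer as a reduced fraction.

Favorable outcomes: !8 = 14833.
Total outcomes: 8! = 40320.
Probability = 14833/40320 = 2119/5760.

2119/5760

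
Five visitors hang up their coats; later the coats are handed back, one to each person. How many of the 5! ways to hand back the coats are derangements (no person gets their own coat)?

!5 = 5! · Σ_{k=0}^{5} (-1)^k/k!
= 5! - 5!/1! + 5!/2! - 5!/3! + 5!/4! - 5!/5!
= 120 - 120 + 60 - 20 + 5 - 1
= 44

44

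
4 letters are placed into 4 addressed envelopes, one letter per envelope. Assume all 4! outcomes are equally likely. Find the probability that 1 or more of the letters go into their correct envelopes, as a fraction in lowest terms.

Favorable outcomes: Σ_{i≥1} C(4,i)·!(4-i) = 4·2 + 6·1 + 4·0 + 1·1 = 15.
Total outcomes: 4! = 24.
Probability = 15/24 = 5/8.

5/8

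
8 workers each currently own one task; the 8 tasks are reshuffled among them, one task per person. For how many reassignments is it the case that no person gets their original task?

14833

The number of derangements of 8 is !8 = Σ_{k=0}^{8} (-1)^k·8!/k!
= 8! - 8!/1! + 8!/2! - 8!/3! + 8!/4! - 8!/5! + 8!/6! - 8!/7! + 8!/8!
= 40320 - 40320 + 20160 - 6720 + 1680 - 336 + 56 - 8 + 1
= 14833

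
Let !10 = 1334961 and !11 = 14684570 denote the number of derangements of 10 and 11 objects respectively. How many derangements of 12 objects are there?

176214841

!12 = (12-1)·(!11 + !10) = 11·(14684570 + 1334961) = 11·16019531 = 176214841.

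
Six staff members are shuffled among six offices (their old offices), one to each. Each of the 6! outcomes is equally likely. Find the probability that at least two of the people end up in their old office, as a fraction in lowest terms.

191/720

Favorable outcomes: Σ_{i≥2} C(6,i)·!(6-i) = 15·9 + 20·2 + 15·1 + 6·0 + 1·1 = 191.
Total outcomes: 6! = 720.
Probability = 191/720 = 191/720.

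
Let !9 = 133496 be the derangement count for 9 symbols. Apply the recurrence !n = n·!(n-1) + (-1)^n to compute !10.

1334961

!10 = 10·133496 + 1 = 1334961.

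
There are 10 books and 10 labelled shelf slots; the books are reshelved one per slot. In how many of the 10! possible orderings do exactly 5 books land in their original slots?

11088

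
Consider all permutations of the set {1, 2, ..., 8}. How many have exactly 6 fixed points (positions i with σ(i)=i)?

28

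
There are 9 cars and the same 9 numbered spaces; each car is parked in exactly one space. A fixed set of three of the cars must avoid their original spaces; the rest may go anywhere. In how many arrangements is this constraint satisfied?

256320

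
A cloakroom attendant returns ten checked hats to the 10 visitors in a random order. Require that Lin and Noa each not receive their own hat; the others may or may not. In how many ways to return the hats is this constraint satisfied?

2943360

Inclusion-exclusion on the 2 forbidden self-matches:
Σ_{j=0}^{2} (-1)^j C(2,j)(10-j)!
= C(2,0)·10! - C(2,1)·9! + C(2,2)·8!
= 3628800 - 725760 + 40320
= 2943360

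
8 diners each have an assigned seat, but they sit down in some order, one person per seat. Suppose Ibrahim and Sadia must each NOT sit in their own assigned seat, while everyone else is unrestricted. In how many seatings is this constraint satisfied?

Let A_j be the event that the j-th constrained one is fixed. By inclusion-exclusion over the 2 events:
Σ_{j=0}^{2} (-1)^j C(2,j)(8-j)!
= C(2,0)·8! - C(2,1)·7! + C(2,2)·6!
= 40320 - 10080 + 720
= 30960

30960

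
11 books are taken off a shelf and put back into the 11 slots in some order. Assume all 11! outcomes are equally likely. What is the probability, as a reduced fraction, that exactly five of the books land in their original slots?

Favorable outcomes: C(11,5)·!6 = 462·265 = 122430.
Total outcomes: 11! = 39916800.
Probability = 122430/39916800 = 53/17280.

53/17280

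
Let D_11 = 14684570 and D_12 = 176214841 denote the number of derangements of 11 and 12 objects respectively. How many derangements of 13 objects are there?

2290792932

D_13 = (13-1)·(D_12 + D_11) = 12·(176214841 + 14684570) = 12·190899411 = 2290792932.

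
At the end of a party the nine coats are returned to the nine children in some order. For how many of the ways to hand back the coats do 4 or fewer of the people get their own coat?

361541

Sum C(9,i)·!(9-i) for i = 0..4:
  i=0: C(9,0)·!9 = 1·133496 = 133496
  i=1: C(9,1)·!8 = 9·14833 = 133497
  i=2: C(9,2)·!7 = 36·1854 = 66744
  i=3: C(9,3)·!6 = 84·265 = 22260
  i=4: C(9,4)·!5 = 126·44 = 5544
Total = 361541.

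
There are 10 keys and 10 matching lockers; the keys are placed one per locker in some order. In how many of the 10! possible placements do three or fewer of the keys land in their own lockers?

# with exactly i fixed is C(10,i)·!(10-i); sum over i=0..3:
  i=0: C(10,0)·!10 = 1·1334961 = 1334961
  i=1: C(10,1)·!9 = 10·133496 = 1334960
  i=2: C(10,2)·!8 = 45·14833 = 667485
  i=3: C(10,3)·!7 = 120·1854 = 222480
Total = 3559886.

3559886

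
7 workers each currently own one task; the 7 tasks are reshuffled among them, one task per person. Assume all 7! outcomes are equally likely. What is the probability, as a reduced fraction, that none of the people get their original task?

Favorable outcomes: !7 = 1854.
Total outcomes: 7! = 5040.
Probability = 1854/5040 = 103/280.

103/280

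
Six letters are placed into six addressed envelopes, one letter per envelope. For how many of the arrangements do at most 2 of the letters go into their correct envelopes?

664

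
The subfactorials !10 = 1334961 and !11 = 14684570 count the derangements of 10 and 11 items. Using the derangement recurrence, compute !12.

!12 = (12-1)·(!11 + !10) = 11·(14684570 + 1334961) = 11·16019531 = 176214841.

176214841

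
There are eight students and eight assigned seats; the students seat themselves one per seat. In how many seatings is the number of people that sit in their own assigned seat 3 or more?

3235

Sum C(8,i)·!(8-i) for i = 3..8:
  i=3: C(8,3)·!5 = 56·44 = 2464
  i=4: C(8,4)·!4 = 70·9 = 630
  i=5: C(8,5)·!3 = 56·2 = 112
  i=6: C(8,6)·!2 = 28·1 = 28
  i=7: C(8,7)·!1 = 8·0 = 0
  i=8: C(8,8)·!0 = 1·1 = 1
Total = 3235.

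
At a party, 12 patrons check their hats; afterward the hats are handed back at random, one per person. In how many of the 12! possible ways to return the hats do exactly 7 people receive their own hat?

34848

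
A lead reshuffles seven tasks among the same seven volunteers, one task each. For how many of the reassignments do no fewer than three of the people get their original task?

407

Sum C(7,i)·!(7-i) for i = 3..7:
  i=3: C(7,3)·!4 = 35·9 = 315
  i=4: C(7,4)·!3 = 35·2 = 70
  i=5: C(7,5)·!2 = 21·1 = 21
  i=6: C(7,6)·!1 = 7·0 = 0
  i=7: C(7,7)·!0 = 1·1 = 1
Total = 407.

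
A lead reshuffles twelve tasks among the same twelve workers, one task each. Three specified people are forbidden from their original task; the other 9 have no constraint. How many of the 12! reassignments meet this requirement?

Inclusion-exclusion on the 3 forbidden self-matches:
Σ_{j=0}^{3} (-1)^j C(3,j)(12-j)!
= C(3,0)·12! - C(3,1)·11! + C(3,2)·10! - C(3,3)·9!
= 479001600 - 119750400 + 10886400 - 362880
= 369774720

369774720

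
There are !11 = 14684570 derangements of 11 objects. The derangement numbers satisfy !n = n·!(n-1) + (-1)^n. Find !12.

176214841

!12 = 12·14684570 + 1 = 176214841.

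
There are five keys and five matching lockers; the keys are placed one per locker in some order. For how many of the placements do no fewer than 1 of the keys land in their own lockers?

76

Sum C(5,i)·!(5-i) for i = 1..5:
  i=1: C(5,1)·!4 = 5·9 = 45
  i=2: C(5,2)·!3 = 10·2 = 20
  i=3: C(5,3)·!2 = 10·1 = 10
  i=4: C(5,4)·!1 = 5·0 = 0
  i=5: C(5,5)·!0 = 1·1 = 1
Total = 76.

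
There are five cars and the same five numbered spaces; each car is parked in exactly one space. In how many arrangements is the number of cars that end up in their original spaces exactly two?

20

Pick the 2 fixed positions: C(5,2) = 10 ways.
The other 3 form a derangement: !3 = 2.
Total: 10 × 2 = 20.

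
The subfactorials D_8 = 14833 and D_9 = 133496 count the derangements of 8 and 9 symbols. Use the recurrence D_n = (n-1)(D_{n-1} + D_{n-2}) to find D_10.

D_10 = (10-1)·(D_9 + D_8) = 9·(133496 + 14833) = 9·148329 = 1334961.

1334961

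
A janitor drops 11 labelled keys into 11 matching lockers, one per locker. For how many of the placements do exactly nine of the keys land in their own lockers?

Pick the 9 fixed positions: C(11,9) = 55 ways.
The other 2 form a derangement: !2 = 1.
Total: 55 × 1 = 55.

55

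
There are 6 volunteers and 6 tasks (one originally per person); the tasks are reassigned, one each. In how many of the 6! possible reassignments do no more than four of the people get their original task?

Sum C(6,i)·!(6-i) for i = 0..4:
  i=0: C(6,0)·!6 = 1·265 = 265
  i=1: C(6,1)·!5 = 6·44 = 264
  i=2: C(6,2)·!4 = 15·9 = 135
  i=3: C(6,3)·!3 = 20·2 = 40
  i=4: C(6,4)·!2 = 15·1 = 15
Total = 719.

719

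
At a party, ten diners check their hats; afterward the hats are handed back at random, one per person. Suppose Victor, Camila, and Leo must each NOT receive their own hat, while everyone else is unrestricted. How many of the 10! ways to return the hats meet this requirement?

2656080

Inclusion-exclusion on the 3 forbidden self-matches:
Σ_{j=0}^{3} (-1)^j C(3,j)(10-j)!
= C(3,0)·10! - C(3,1)·9! + C(3,2)·8! - C(3,3)·7!
= 3628800 - 1088640 + 120960 - 5040
= 2656080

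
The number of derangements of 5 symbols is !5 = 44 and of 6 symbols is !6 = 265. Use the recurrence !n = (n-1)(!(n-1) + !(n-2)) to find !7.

1854

!7 = (7-1)·(!6 + !5) = 6·(265 + 44) = 6·309 = 1854.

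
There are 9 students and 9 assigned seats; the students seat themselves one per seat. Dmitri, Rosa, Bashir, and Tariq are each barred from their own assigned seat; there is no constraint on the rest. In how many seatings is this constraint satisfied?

Let A_j be the event that the j-th constrained one is fixed. By inclusion-exclusion over the 4 events:
Σ_{j=0}^{4} (-1)^j C(4,j)(9-j)!
= C(4,0)·9! - C(4,1)·8! + C(4,2)·7! - C(4,3)·6! + C(4,4)·5!
= 362880 - 161280 + 30240 - 2880 + 120
= 229080

229080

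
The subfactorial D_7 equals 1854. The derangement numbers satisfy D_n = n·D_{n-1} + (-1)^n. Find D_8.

14833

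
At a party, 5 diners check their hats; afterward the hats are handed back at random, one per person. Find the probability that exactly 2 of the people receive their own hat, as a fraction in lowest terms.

Favorable outcomes: C(5,2)·!3 = 10·2 = 20.
Total outcomes: 5! = 120.
Probability = 20/120 = 1/6.

1/6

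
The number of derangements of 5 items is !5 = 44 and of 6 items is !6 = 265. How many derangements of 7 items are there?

!7 = (7-1)·(!6 + !5) = 6·(265 + 44) = 6·309 = 1854.

1854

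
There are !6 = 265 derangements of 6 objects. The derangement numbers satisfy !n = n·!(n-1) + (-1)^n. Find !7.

1854

!7 = 7·265 - 1 = 1854.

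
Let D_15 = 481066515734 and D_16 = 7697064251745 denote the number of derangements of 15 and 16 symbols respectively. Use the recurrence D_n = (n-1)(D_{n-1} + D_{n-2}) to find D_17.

130850092279664

D_17 = (17-1)·(D_16 + D_15) = 16·(7697064251745 + 481066515734) = 16·8178130767479 = 130850092279664.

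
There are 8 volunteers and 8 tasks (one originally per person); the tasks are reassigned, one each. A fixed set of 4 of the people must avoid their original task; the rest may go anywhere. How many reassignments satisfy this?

Let A_j be the event that the j-th constrained one is fixed. By inclusion-exclusion over the 4 events:
Σ_{j=0}^{4} (-1)^j C(4,j)(8-j)!
= C(4,0)·8! - C(4,1)·7! + C(4,2)·6! - C(4,3)·5! + C(4,4)·4!
= 40320 - 20160 + 4320 - 480 + 24
= 24024

24024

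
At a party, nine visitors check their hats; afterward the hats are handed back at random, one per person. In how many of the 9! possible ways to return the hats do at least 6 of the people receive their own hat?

# with exactly i fixed is C(9,i)·!(9-i); sum over i=6..9:
  i=6: C(9,6)·!3 = 84·2 = 168
  i=7: C(9,7)·!2 = 36·1 = 36
  i=8: C(9,8)·!1 = 9·0 = 0
  i=9: C(9,9)·!0 = 1·1 = 1
Total = 205.

205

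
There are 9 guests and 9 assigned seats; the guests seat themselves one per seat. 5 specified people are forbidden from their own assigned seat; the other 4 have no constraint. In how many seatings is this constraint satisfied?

205056

Let A_j be the event that the j-th constrained one is fixed. By inclusion-exclusion over the 5 events:
Σ_{j=0}^{5} (-1)^j C(5,j)(9-j)!
= C(5,0)·9! - C(5,1)·8! + C(5,2)·7! - C(5,3)·6! + C(5,4)·5! - C(5,5)·4!
= 362880 - 201600 + 50400 - 7200 + 600 - 24
= 205056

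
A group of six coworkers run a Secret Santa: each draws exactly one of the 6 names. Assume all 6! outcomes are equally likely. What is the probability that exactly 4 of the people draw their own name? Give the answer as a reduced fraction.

1/48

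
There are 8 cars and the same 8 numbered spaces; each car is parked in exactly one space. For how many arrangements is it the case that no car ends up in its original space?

14833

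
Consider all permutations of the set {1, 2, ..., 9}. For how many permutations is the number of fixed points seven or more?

37

Sum C(9,i)·!(9-i) for i = 7..9:
  i=7: C(9,7)·!2 = 36·1 = 36
  i=8: C(9,8)·!1 = 9·0 = 0
  i=9: C(9,9)·!0 = 1·1 = 1
Total = 37.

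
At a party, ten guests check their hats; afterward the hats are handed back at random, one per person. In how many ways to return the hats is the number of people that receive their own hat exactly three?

Pick the 3 fixed positions: C(10,3) = 120 ways.
The remaining 7 must be deranged: !7 = 1854.
Total: 120 × 1854 = 222480.

222480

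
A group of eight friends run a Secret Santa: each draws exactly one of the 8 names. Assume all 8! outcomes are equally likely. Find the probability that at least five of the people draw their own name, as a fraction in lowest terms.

47/13440

Favorable outcomes: Σ_{i≥5} C(8,i)·!(8-i) = 56·2 + 28·1 + 8·0 + 1·1 = 141.
Total outcomes: 8! = 40320.
Probability = 141/40320 = 47/13440.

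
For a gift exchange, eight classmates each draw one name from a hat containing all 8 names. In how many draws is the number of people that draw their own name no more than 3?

39549

Sum C(8,i)·!(8-i) for i = 0..3:
  i=0: C(8,0)·!8 = 1·14833 = 14833
  i=1: C(8,1)·!7 = 8·1854 = 14832
  i=2: C(8,2)·!6 = 28·265 = 7420
  i=3: C(8,3)·!5 = 56·44 = 2464
Total = 39549.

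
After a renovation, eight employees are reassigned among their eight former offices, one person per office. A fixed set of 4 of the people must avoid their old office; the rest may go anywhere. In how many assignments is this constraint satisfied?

24024

Let A_j be the event that the j-th constrained one is fixed. By inclusion-exclusion over the 4 events:
Σ_{j=0}^{4} (-1)^j C(4,j)(8-j)!
= C(4,0)·8! - C(4,1)·7! + C(4,2)·6! - C(4,3)·5! + C(4,4)·4!
= 40320 - 20160 + 4320 - 480 + 24
= 24024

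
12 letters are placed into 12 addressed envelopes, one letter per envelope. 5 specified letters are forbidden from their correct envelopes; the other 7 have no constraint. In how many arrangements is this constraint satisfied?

312273360

Let A_j be the event that the j-th constrained one is fixed. By inclusion-exclusion over the 5 events:
Σ_{j=0}^{5} (-1)^j C(5,j)(12-j)!
= C(5,0)·12! - C(5,1)·11! + C(5,2)·10! - C(5,3)·9! + C(5,4)·8! - C(5,5)·7!
= 479001600 - 199584000 + 36288000 - 3628800 + 201600 - 5040
= 312273360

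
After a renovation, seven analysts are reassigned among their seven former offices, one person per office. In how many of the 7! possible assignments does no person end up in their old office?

1854

!7 is the nearest integer to 7!/e.
7! = 5040, and 5040/e ≈ 1854.11, so !7 = 1854.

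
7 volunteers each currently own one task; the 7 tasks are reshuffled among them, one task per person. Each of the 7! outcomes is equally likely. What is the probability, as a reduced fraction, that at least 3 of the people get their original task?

Favorable outcomes: Σ_{i≥3} C(7,i)·!(7-i) = 35·9 + 35·2 + 21·1 + 7·0 + 1·1 = 407.
Total outcomes: 7! = 5040.
Probability = 407/5040 = 407/5040.

407/5040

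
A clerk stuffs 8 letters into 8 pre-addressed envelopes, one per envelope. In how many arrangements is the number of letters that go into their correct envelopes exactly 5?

Choose which 5 of the 8 are fixed: C(8,5) = 56.
The other 3 form a derangement: !3 = 2.
Total: 56 × 2 = 112.

112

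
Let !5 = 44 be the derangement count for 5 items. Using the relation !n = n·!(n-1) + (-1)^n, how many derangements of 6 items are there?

265

!6 = 6·44 + 1 = 265.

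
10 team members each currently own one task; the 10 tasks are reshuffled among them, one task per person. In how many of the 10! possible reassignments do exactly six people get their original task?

Choose which 6 of the 10 are fixed: C(10,6) = 210.
The remaining 4 must be deranged: !4 = 9.
Total: 210 × 9 = 1890.

1890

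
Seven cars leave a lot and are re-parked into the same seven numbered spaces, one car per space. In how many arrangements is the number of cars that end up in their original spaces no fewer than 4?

92

Sum C(7,i)·!(7-i) for i = 4..7:
  i=4: C(7,4)·!3 = 35·2 = 70
  i=5: C(7,5)·!2 = 21·1 = 21
  i=6: C(7,6)·!1 = 7·0 = 0
  i=7: C(7,7)·!0 = 1·1 = 1
Total = 92.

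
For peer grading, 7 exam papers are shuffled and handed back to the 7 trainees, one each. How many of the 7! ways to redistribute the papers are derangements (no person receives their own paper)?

The subfactorial !7 = [7!/e] (nearest integer).
7! = 5040, and 5040/e ≈ 1854.11, so !7 = 1854.

1854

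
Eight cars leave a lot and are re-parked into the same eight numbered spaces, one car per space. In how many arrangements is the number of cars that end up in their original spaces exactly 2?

Choose which 2 of the 8 are fixed: C(8,2) = 28.
The other 6 form a derangement: !6 = 265.
Total: 28 × 265 = 7420.

7420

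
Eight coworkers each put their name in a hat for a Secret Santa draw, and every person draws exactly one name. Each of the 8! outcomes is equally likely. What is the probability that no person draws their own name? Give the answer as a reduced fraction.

Favorable outcomes: !8 = 14833.
Total outcomes: 8! = 40320.
Probability = 14833/40320 = 2119/5760.

2119/5760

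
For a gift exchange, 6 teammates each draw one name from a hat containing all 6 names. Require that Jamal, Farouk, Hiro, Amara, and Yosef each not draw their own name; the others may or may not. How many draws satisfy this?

309

Let A_j be the event that the j-th constrained one is fixed. By inclusion-exclusion over the 5 events:
Σ_{j=0}^{5} (-1)^j C(5,j)(6-j)!
= C(5,0)·6! - C(5,1)·5! + C(5,2)·4! - C(5,3)·3! + C(5,4)·2! - C(5,5)·1!
= 720 - 600 + 240 - 60 + 10 - 1
= 309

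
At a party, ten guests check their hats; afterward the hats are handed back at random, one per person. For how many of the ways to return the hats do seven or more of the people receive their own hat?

286

Sum C(10,i)·!(10-i) for i = 7..10:
  i=7: C(10,7)·!3 = 120·2 = 240
  i=8: C(10,8)·!2 = 45·1 = 45
  i=9: C(10,9)·!1 = 10·0 = 0
  i=10: C(10,10)·!0 = 1·1 = 1
Total = 286.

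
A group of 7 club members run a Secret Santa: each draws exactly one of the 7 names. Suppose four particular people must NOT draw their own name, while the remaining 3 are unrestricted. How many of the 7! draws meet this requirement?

2790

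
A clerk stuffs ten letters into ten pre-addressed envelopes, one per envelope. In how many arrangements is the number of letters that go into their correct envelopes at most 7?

# with exactly i fixed is C(10,i)·!(10-i); sum over i=0..7:
  i=0: C(10,0)·!10 = 1·1334961 = 1334961
  i=1: C(10,1)·!9 = 10·133496 = 1334960
  i=2: C(10,2)·!8 = 45·14833 = 667485
  i=3: C(10,3)·!7 = 120·1854 = 222480
  i=4: C(10,4)·!6 = 210·265 = 55650
  i=5: C(10,5)·!5 = 252·44 = 11088
  i=6: C(10,6)·!4 = 210·9 = 1890
  i=7: C(10,7)·!3 = 120·2 = 240
Total = 3628754.

3628754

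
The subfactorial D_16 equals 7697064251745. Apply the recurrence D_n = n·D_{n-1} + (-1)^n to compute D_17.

130850092279664

D_17 = 17·7697064251745 - 1 = 130850092279664.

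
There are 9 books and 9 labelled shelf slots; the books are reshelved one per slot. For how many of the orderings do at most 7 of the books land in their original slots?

362879

Sum C(9,i)·!(9-i) for i = 0..7:
  i=0: C(9,0)·!9 = 1·133496 = 133496
  i=1: C(9,1)·!8 = 9·14833 = 133497
  i=2: C(9,2)·!7 = 36·1854 = 66744
  i=3: C(9,3)·!6 = 84·265 = 22260
  i=4: C(9,4)·!5 = 126·44 = 5544
  i=5: C(9,5)·!4 = 126·9 = 1134
  i=6: C(9,6)·!3 = 84·2 = 168
  i=7: C(9,7)·!2 = 36·1 = 36
Total = 362879.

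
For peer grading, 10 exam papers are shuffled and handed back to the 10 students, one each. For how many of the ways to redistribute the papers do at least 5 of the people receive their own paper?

13264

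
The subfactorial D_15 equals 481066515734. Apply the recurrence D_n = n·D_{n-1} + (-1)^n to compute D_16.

7697064251745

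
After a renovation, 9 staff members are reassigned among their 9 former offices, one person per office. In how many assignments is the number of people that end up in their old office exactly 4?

Choose which 4 of the 9 are fixed: C(9,4) = 126.
The remaining 5 must be deranged: !5 = 44.
Total: 126 × 44 = 5544.

5544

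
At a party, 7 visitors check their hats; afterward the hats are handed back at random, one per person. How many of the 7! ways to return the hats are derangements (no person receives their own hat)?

1854

The number of derangements of 7 is !7 = Σ_{k=0}^{7} (-1)^k·7!/k!
= 7! - 7!/1! + 7!/2! - 7!/3! + 7!/4! - 7!/5! + 7!/6! - 7!/7!
= 5040 - 5040 + 2520 - 840 + 210 - 42 + 7 - 1
= 1854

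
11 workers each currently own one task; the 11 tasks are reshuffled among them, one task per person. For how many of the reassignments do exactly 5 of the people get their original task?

122430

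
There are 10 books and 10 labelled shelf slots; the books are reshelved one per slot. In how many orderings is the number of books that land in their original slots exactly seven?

240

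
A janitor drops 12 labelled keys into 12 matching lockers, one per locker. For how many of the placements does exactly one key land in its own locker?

176214840

Choose which one of the 12 is fixed: C(12,1) = 12.
The remaining 11 must be deranged: !11 = 14684570.
Total: 12 × 14684570 = 176214840.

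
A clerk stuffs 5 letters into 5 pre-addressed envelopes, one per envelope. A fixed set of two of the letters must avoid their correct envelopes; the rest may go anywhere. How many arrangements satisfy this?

78

Inclusion-exclusion on the 2 forbidden self-matches:
Σ_{j=0}^{2} (-1)^j C(2,j)(5-j)!
= C(2,0)·5! - C(2,1)·4! + C(2,2)·3!
= 120 - 48 + 6
= 78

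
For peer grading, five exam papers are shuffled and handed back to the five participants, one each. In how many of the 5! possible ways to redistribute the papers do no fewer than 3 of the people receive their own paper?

11

Sum C(5,i)·!(5-i) for i = 3..5:
  i=3: C(5,3)·!2 = 10·1 = 10
  i=4: C(5,4)·!1 = 5·0 = 0
  i=5: C(5,5)·!0 = 1·1 = 1
Total = 11.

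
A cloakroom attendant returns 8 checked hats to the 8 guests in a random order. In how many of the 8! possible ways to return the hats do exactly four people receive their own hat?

Choose which 4 of the 8 are fixed: C(8,4) = 70.
The remaining 4 must be deranged: !4 = 9.
Total: 70 × 9 = 630.

630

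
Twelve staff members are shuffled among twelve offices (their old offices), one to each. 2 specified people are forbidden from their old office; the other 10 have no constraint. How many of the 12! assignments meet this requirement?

402796800

Inclusion-exclusion on the 2 forbidden self-matches:
Σ_{j=0}^{2} (-1)^j C(2,j)(12-j)!
= C(2,0)·12! - C(2,1)·11! + C(2,2)·10!
= 479001600 - 79833600 + 3628800
= 402796800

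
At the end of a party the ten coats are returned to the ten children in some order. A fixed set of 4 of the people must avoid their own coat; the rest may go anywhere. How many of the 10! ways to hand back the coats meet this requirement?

2399760

Inclusion-exclusion on the 4 forbidden self-matches:
Σ_{j=0}^{4} (-1)^j C(4,j)(10-j)!
= C(4,0)·10! - C(4,1)·9! + C(4,2)·8! - C(4,3)·7! + C(4,4)·6!
= 3628800 - 1451520 + 241920 - 20160 + 720
= 2399760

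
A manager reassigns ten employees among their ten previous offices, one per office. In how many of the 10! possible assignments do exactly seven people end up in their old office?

Choose which 7 of the 10 are fixed: C(10,7) = 120.
The other 3 form a derangement: !3 = 2.
Total: 120 × 2 = 240.

240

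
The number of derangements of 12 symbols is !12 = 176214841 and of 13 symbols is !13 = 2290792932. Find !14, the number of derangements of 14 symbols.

32071101049

!14 = (14-1)·(!13 + !12) = 13·(2290792932 + 176214841) = 13·2467007773 = 32071101049.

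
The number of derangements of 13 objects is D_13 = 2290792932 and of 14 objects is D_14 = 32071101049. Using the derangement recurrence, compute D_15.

481066515734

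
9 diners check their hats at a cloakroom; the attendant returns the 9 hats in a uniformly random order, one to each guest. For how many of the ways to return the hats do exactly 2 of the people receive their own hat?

66744

Pick the 2 fixed positions: C(9,2) = 36 ways.
The other 7 form a derangement: !7 = 1854.
Total: 36 × 1854 = 66744.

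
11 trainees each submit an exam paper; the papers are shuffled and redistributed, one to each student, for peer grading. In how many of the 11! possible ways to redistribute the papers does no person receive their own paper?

By inclusion-exclusion, !11 = Σ (-1)^k · 11!/k! for k=0..11
= 11! - 11!/1! + 11!/2! - 11!/3! + 11!/4! - 11!/5! + 11!/6! - 11!/7! + 11!/8! - 11!/9! + 11!/10! - 11!/11!
= 39916800 - 39916800 + 19958400 - 6652800 + 1663200 - 332640 + 55440 - 7920 + 990 - 110 + 11 - 1
= 14684570

14684570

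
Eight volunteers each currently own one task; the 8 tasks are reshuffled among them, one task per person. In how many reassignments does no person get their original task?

14833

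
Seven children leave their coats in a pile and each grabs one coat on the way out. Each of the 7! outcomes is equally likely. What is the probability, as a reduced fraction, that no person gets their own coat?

103/280

Favorable outcomes: !7 = 1854.
Total outcomes: 7! = 5040.
Probability = 1854/5040 = 103/280.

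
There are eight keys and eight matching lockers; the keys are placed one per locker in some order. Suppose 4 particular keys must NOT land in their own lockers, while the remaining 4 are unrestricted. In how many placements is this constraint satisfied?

24024

Inclusion-exclusion on the 4 forbidden self-matches:
Σ_{j=0}^{4} (-1)^j C(4,j)(8-j)!
= C(4,0)·8! - C(4,1)·7! + C(4,2)·6! - C(4,3)·5! + C(4,4)·4!
= 40320 - 20160 + 4320 - 480 + 24
= 24024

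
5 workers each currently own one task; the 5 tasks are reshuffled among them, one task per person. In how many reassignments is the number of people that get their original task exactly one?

45

Choose which one of the 5 is fixed: C(5,1) = 5.
The other 4 form a derangement: !4 = 9.
Total: 5 × 9 = 45.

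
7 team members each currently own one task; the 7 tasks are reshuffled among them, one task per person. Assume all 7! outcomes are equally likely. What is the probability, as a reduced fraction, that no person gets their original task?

Favorable outcomes: !7 = 1854.
Total outcomes: 7! = 5040.
Probability = 1854/5040 = 103/280.

103/280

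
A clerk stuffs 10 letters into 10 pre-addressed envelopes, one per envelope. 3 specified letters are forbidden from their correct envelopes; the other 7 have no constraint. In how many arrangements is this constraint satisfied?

2656080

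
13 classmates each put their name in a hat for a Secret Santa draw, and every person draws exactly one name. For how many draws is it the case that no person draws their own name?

!13 is the nearest integer to 13!/e.
13! = 6227020800, and 6227020800/e ≈ 2290792932.07, so !13 = 2290792932.

2290792932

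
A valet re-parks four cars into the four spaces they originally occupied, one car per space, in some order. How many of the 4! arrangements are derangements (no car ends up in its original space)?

The subfactorial !4 = [4!/e] (nearest integer).
4! = 24, and 24/e ≈ 8.83, so !4 = 9.

9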